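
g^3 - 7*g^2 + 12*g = g*(g - 4)*(g - 3)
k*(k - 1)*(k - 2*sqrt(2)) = k^3 - 2*sqrt(2)*k^2 - k^2 + 2*sqrt(2)*k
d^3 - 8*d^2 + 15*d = d*(d - 5)*(d - 3)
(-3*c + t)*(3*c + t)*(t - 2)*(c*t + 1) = -9*c^3*t^2 + 18*c^3*t - 9*c^2*t + 18*c^2 + c*t^4 - 2*c*t^3 + t^3 - 2*t^2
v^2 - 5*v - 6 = (v - 6)*(v + 1)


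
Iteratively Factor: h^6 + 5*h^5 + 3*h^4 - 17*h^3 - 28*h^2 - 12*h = (h + 2)*(h^5 + 3*h^4 - 3*h^3 - 11*h^2 - 6*h) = (h + 2)*(h + 3)*(h^4 - 3*h^2 - 2*h) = (h + 1)*(h + 2)*(h + 3)*(h^3 - h^2 - 2*h) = h*(h + 1)*(h + 2)*(h + 3)*(h^2 - h - 2) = h*(h - 2)*(h + 1)*(h + 2)*(h + 3)*(h + 1)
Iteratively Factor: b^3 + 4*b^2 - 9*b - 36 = (b + 4)*(b^2 - 9) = (b - 3)*(b + 4)*(b + 3)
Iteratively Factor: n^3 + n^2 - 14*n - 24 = (n + 2)*(n^2 - n - 12) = (n + 2)*(n + 3)*(n - 4)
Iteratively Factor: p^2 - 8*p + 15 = (p - 3)*(p - 5)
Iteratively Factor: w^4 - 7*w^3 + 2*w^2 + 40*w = (w + 2)*(w^3 - 9*w^2 + 20*w) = (w - 5)*(w + 2)*(w^2 - 4*w) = w*(w - 5)*(w + 2)*(w - 4)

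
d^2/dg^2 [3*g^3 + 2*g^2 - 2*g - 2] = 18*g + 4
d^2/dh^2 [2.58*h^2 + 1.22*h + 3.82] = 5.16000000000000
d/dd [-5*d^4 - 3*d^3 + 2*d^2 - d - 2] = -20*d^3 - 9*d^2 + 4*d - 1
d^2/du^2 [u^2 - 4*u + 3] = 2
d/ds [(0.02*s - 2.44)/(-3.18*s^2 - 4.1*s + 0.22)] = (0.0636*s^2 - 15.5184*s - 9.9996)/(10.1124*s^4 + 26.076*s^3 + 15.4108*s^2 - 1.804*s + 0.0484)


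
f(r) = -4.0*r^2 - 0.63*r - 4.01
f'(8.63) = -69.67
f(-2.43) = -26.10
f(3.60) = -58.12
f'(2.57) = -21.19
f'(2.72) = -22.39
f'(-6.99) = 55.29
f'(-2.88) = 22.41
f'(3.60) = -29.43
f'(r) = -8.0*r - 0.63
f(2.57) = -32.05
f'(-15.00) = 119.37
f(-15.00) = -894.56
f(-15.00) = -894.56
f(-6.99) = -195.05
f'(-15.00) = 119.37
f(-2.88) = -35.37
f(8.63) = -307.35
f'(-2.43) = 18.81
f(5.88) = -146.01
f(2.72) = -35.32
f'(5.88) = -47.67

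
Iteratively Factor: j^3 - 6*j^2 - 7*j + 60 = (j - 5)*(j^2 - j - 12) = (j - 5)*(j - 4)*(j + 3)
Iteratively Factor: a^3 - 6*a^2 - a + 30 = (a - 3)*(a^2 - 3*a - 10) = (a - 5)*(a - 3)*(a + 2)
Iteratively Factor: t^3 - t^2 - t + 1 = (t + 1)*(t^2 - 2*t + 1) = (t - 1)*(t + 1)*(t - 1)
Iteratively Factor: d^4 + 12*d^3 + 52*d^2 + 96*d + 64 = (d + 2)*(d^3 + 10*d^2 + 32*d + 32) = (d + 2)^2*(d^2 + 8*d + 16) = (d + 2)^2*(d + 4)*(d + 4)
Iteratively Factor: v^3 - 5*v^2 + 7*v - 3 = (v - 1)*(v^2 - 4*v + 3) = (v - 3)*(v - 1)*(v - 1)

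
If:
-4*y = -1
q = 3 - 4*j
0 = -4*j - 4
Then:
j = -1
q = 7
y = 1/4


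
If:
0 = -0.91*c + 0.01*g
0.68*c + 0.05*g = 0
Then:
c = 0.00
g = 0.00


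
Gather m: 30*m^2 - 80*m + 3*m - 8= 30*m^2 - 77*m - 8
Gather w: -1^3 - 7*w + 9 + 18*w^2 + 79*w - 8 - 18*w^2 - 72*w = 0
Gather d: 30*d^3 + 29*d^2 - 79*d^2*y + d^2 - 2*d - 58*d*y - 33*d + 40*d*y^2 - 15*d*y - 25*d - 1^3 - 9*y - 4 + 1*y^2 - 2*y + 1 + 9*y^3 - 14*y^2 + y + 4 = 30*d^3 + d^2*(30 - 79*y) + d*(40*y^2 - 73*y - 60) + 9*y^3 - 13*y^2 - 10*y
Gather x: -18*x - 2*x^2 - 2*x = -2*x^2 - 20*x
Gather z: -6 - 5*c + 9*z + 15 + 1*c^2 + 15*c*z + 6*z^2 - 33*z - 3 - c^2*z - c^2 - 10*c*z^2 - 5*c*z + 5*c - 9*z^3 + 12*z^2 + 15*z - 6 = -9*z^3 + z^2*(18 - 10*c) + z*(-c^2 + 10*c - 9)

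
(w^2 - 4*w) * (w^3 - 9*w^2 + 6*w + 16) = w^5 - 13*w^4 + 42*w^3 - 8*w^2 - 64*w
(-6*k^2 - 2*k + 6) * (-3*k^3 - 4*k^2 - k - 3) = 18*k^5 + 30*k^4 - 4*k^3 - 4*k^2 - 18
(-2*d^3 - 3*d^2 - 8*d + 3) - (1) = -2*d^3 - 3*d^2 - 8*d + 2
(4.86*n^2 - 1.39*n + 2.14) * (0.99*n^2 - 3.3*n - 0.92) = 4.8114*n^4 - 17.4141*n^3 + 2.2344*n^2 - 5.7832*n - 1.9688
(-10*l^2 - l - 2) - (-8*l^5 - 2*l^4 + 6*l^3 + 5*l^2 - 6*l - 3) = 8*l^5 + 2*l^4 - 6*l^3 - 15*l^2 + 5*l + 1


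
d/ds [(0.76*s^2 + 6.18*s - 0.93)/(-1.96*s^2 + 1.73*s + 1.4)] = (13.4276*s^2 - 1.5176*s + 10.2609)/(3.8416*s^4 - 6.7816*s^3 - 2.4951*s^2 + 4.844*s + 1.96)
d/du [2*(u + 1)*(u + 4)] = 4*u + 10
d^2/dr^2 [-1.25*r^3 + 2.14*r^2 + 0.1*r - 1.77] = 4.28 - 7.5*r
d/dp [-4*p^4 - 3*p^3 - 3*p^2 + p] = -16*p^3 - 9*p^2 - 6*p + 1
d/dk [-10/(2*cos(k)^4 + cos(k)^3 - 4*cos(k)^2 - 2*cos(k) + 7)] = 160*(8*sin(k)^2*cos(k) + 3*sin(k)^2 - 1)*sin(k)/(8*sin(k)^4 - 5*cos(k) + cos(3*k) + 20)^2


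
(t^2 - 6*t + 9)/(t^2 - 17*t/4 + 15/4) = 4*(t - 3)/(4*t - 5)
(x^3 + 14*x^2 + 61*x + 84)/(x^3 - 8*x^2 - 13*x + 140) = (x^2 + 10*x + 21)/(x^2 - 12*x + 35)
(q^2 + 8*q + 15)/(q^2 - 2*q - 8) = (q^2 + 8*q + 15)/(q^2 - 2*q - 8)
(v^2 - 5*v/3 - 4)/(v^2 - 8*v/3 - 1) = (3*v + 4)/(3*v + 1)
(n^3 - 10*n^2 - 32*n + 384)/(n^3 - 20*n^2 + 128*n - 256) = (n + 6)/(n - 4)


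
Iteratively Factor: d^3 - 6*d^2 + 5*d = (d)*(d^2 - 6*d + 5) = d*(d - 5)*(d - 1)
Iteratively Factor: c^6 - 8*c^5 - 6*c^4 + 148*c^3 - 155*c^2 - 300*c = (c)*(c^5 - 8*c^4 - 6*c^3 + 148*c^2 - 155*c - 300) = c*(c + 4)*(c^4 - 12*c^3 + 42*c^2 - 20*c - 75) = c*(c - 5)*(c + 4)*(c^3 - 7*c^2 + 7*c + 15) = c*(c - 5)*(c + 1)*(c + 4)*(c^2 - 8*c + 15) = c*(c - 5)*(c - 3)*(c + 1)*(c + 4)*(c - 5)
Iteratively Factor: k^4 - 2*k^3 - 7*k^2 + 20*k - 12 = (k - 2)*(k^3 - 7*k + 6) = (k - 2)*(k - 1)*(k^2 + k - 6) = (k - 2)^2*(k - 1)*(k + 3)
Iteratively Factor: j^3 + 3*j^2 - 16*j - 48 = (j + 4)*(j^2 - j - 12) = (j + 3)*(j + 4)*(j - 4)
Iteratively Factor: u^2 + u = (u + 1)*(u)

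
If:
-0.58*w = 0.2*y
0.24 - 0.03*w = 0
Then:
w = 8.00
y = -23.20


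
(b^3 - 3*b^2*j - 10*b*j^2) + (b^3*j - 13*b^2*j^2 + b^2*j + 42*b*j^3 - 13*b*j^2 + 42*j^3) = b^3*j + b^3 - 13*b^2*j^2 - 2*b^2*j + 42*b*j^3 - 23*b*j^2 + 42*j^3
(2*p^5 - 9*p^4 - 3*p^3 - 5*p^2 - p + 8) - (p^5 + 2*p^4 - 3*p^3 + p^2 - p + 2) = p^5 - 11*p^4 - 6*p^2 + 6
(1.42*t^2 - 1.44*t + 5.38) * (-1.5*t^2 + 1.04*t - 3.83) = -2.13*t^4 + 3.6368*t^3 - 15.0062*t^2 + 11.1104*t - 20.6054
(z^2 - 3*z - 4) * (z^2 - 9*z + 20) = z^4 - 12*z^3 + 43*z^2 - 24*z - 80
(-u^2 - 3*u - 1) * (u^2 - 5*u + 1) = -u^4 + 2*u^3 + 13*u^2 + 2*u - 1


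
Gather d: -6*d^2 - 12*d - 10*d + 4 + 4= -6*d^2 - 22*d + 8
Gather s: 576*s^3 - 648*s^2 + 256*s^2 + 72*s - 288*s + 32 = 576*s^3 - 392*s^2 - 216*s + 32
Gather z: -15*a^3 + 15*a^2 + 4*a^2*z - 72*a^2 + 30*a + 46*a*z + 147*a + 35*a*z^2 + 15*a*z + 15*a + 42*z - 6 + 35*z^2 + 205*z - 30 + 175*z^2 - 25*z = -15*a^3 - 57*a^2 + 192*a + z^2*(35*a + 210) + z*(4*a^2 + 61*a + 222) - 36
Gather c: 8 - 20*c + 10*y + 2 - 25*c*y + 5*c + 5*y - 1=c*(-25*y - 15) + 15*y + 9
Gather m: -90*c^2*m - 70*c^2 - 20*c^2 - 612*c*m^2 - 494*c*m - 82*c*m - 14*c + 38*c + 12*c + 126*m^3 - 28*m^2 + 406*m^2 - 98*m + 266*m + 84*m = -90*c^2 + 36*c + 126*m^3 + m^2*(378 - 612*c) + m*(-90*c^2 - 576*c + 252)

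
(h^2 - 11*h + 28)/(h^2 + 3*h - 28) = (h - 7)/(h + 7)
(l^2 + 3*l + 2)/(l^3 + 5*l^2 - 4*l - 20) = (l + 1)/(l^2 + 3*l - 10)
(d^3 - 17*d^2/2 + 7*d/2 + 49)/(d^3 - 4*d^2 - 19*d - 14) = (d - 7/2)/(d + 1)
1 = 1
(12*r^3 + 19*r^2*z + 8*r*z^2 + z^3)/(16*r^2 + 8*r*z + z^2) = (3*r^2 + 4*r*z + z^2)/(4*r + z)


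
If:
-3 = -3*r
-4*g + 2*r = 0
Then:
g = 1/2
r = 1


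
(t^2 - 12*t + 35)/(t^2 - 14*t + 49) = (t - 5)/(t - 7)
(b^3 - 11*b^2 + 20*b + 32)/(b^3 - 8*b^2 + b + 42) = (b^3 - 11*b^2 + 20*b + 32)/(b^3 - 8*b^2 + b + 42)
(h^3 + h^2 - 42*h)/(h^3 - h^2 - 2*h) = (-h^2 - h + 42)/(-h^2 + h + 2)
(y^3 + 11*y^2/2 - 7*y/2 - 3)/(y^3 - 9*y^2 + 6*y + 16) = (2*y^3 + 11*y^2 - 7*y - 6)/(2*(y^3 - 9*y^2 + 6*y + 16))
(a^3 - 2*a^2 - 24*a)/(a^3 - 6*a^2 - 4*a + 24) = a*(a + 4)/(a^2 - 4)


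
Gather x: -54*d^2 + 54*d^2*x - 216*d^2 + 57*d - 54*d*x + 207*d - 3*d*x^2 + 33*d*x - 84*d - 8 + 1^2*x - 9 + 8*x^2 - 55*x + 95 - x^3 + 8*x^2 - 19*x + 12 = -270*d^2 + 180*d - x^3 + x^2*(16 - 3*d) + x*(54*d^2 - 21*d - 73) + 90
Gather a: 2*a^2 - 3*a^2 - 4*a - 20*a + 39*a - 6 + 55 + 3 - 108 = -a^2 + 15*a - 56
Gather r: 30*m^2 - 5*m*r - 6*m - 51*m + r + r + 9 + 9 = 30*m^2 - 57*m + r*(2 - 5*m) + 18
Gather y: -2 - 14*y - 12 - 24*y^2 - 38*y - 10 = -24*y^2 - 52*y - 24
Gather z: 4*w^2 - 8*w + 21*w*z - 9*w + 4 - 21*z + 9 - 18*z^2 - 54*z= 4*w^2 - 17*w - 18*z^2 + z*(21*w - 75) + 13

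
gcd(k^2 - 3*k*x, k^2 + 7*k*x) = k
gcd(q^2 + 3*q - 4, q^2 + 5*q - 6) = q - 1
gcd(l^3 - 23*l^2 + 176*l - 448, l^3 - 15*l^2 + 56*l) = l^2 - 15*l + 56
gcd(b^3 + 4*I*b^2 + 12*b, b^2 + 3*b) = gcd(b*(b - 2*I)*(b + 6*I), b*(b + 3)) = b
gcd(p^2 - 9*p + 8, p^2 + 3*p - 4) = p - 1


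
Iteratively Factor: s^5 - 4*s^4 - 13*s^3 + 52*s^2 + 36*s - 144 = (s + 2)*(s^4 - 6*s^3 - s^2 + 54*s - 72) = (s - 3)*(s + 2)*(s^3 - 3*s^2 - 10*s + 24) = (s - 3)*(s + 2)*(s + 3)*(s^2 - 6*s + 8) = (s - 4)*(s - 3)*(s + 2)*(s + 3)*(s - 2)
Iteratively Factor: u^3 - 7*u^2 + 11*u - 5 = (u - 1)*(u^2 - 6*u + 5) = (u - 1)^2*(u - 5)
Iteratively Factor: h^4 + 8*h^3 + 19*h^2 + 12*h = (h + 4)*(h^3 + 4*h^2 + 3*h) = (h + 3)*(h + 4)*(h^2 + h) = h*(h + 3)*(h + 4)*(h + 1)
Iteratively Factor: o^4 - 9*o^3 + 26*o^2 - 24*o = (o)*(o^3 - 9*o^2 + 26*o - 24) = o*(o - 2)*(o^2 - 7*o + 12) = o*(o - 3)*(o - 2)*(o - 4)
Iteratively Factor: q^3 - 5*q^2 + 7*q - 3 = (q - 1)*(q^2 - 4*q + 3) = (q - 3)*(q - 1)*(q - 1)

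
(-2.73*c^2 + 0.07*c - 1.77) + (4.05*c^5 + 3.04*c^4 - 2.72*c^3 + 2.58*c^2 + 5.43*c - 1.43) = 4.05*c^5 + 3.04*c^4 - 2.72*c^3 - 0.15*c^2 + 5.5*c - 3.2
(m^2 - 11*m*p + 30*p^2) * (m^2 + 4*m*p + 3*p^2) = m^4 - 7*m^3*p - 11*m^2*p^2 + 87*m*p^3 + 90*p^4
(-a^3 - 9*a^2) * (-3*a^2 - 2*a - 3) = 3*a^5 + 29*a^4 + 21*a^3 + 27*a^2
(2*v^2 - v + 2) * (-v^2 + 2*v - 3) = -2*v^4 + 5*v^3 - 10*v^2 + 7*v - 6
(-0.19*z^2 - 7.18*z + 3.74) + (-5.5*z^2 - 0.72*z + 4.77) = -5.69*z^2 - 7.9*z + 8.51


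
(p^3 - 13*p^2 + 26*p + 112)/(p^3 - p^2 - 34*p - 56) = (p - 8)/(p + 4)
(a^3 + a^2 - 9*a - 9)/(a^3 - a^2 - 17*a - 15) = (a - 3)/(a - 5)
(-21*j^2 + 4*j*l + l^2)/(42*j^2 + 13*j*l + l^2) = (-3*j + l)/(6*j + l)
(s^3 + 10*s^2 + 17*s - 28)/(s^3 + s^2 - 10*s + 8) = (s + 7)/(s - 2)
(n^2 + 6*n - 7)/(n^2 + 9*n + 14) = (n - 1)/(n + 2)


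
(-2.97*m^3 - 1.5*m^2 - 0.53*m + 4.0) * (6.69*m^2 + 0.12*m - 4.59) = -19.8693*m^5 - 10.3914*m^4 + 9.9066*m^3 + 33.5814*m^2 + 2.9127*m - 18.36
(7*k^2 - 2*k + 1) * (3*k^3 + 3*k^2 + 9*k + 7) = 21*k^5 + 15*k^4 + 60*k^3 + 34*k^2 - 5*k + 7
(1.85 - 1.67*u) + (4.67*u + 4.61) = 3.0*u + 6.46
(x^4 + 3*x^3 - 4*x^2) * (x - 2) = x^5 + x^4 - 10*x^3 + 8*x^2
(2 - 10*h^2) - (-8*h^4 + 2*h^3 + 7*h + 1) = 8*h^4 - 2*h^3 - 10*h^2 - 7*h + 1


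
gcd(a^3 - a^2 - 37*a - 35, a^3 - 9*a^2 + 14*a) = a - 7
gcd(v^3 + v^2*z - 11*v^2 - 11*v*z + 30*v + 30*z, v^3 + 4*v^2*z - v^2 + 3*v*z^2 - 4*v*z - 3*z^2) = v + z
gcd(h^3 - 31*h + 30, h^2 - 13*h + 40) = h - 5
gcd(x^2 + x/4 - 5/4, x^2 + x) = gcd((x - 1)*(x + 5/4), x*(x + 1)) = 1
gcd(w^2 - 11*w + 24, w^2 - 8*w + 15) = w - 3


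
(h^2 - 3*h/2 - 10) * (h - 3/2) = h^3 - 3*h^2 - 31*h/4 + 15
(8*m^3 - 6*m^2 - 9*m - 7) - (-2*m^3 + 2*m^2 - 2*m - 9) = 10*m^3 - 8*m^2 - 7*m + 2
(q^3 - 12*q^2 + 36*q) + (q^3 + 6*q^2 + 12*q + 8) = 2*q^3 - 6*q^2 + 48*q + 8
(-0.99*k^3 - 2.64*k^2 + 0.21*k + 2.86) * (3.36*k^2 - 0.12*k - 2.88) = -3.3264*k^5 - 8.7516*k^4 + 3.8736*k^3 + 17.1876*k^2 - 0.948*k - 8.2368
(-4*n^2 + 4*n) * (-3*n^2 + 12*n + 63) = 12*n^4 - 60*n^3 - 204*n^2 + 252*n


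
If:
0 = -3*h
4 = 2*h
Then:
No Solution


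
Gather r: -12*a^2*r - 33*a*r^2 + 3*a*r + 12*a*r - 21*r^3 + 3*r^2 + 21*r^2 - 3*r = -21*r^3 + r^2*(24 - 33*a) + r*(-12*a^2 + 15*a - 3)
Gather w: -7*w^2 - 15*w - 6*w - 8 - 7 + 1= -7*w^2 - 21*w - 14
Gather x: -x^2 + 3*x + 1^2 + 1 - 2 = -x^2 + 3*x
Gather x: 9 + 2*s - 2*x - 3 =2*s - 2*x + 6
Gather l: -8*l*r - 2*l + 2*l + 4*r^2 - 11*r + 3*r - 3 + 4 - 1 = -8*l*r + 4*r^2 - 8*r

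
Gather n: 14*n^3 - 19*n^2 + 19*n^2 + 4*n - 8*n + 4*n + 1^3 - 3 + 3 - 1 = 14*n^3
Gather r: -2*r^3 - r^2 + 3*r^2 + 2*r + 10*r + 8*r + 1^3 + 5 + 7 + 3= -2*r^3 + 2*r^2 + 20*r + 16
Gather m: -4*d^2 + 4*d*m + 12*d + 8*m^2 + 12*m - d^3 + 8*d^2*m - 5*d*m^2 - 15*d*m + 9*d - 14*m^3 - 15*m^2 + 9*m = -d^3 - 4*d^2 + 21*d - 14*m^3 + m^2*(-5*d - 7) + m*(8*d^2 - 11*d + 21)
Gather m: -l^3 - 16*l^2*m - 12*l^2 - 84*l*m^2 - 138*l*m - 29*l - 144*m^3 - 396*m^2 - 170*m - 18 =-l^3 - 12*l^2 - 29*l - 144*m^3 + m^2*(-84*l - 396) + m*(-16*l^2 - 138*l - 170) - 18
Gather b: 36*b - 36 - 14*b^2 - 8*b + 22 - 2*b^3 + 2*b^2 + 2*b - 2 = -2*b^3 - 12*b^2 + 30*b - 16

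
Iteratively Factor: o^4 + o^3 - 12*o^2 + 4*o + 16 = (o + 1)*(o^3 - 12*o + 16) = (o + 1)*(o + 4)*(o^2 - 4*o + 4) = (o - 2)*(o + 1)*(o + 4)*(o - 2)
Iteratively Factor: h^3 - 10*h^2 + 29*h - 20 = (h - 1)*(h^2 - 9*h + 20) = (h - 4)*(h - 1)*(h - 5)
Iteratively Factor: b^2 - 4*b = (b)*(b - 4)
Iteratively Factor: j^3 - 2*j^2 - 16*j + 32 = (j - 2)*(j^2 - 16) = (j - 4)*(j - 2)*(j + 4)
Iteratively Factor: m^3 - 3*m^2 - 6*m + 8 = (m + 2)*(m^2 - 5*m + 4) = (m - 1)*(m + 2)*(m - 4)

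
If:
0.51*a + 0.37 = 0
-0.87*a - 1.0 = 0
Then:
No Solution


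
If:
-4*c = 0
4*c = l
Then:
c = 0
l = 0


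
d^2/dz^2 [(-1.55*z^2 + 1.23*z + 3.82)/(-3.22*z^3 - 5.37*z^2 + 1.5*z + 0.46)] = (32.14204*z^6 - 76.5187920000001*z^5 - 557.978988*z^4 - 1082.558402*z^3 - 549.1278*z^2 + 132.44142*z - 33.708968)/(33.386248*z^9 + 167.034924*z^8 + 231.906654*z^7 - 15.076839*z^6 - 155.755314*z^5 + 9.783378*z^4 + 20.900856*z^3 + 0.303876*z^2 - 0.9522*z - 0.097336)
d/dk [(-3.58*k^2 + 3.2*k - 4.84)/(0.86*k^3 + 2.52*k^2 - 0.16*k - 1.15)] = (3.0788*k^4 - 5.504*k^3 + 4.996*k^2 + 32.6276*k - 4.4544)/(0.7396*k^6 + 4.3344*k^5 + 6.0752*k^4 - 2.7844*k^3 - 5.7704*k^2 + 0.368*k + 1.3225)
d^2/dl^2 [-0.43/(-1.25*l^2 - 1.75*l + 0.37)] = (-1.34375*l^2 - 1.88125*l + 0.43*(2.5*l + 1.75)*(5.0*l + 3.5) + 0.39775)/(1.25*l^2 + 1.75*l - 0.37)^3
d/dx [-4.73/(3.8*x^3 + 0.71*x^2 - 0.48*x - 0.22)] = (53.922*x^2 + 6.7166*x - 2.2704)/(3.8*x^3 + 0.71*x^2 - 0.48*x - 0.22)^2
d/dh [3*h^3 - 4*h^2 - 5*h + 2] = 9*h^2 - 8*h - 5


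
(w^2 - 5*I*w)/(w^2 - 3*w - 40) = w*(-w + 5*I)/(-w^2 + 3*w + 40)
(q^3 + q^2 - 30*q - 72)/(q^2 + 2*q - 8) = (q^2 - 3*q - 18)/(q - 2)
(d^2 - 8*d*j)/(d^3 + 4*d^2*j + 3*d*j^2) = (d - 8*j)/(d^2 + 4*d*j + 3*j^2)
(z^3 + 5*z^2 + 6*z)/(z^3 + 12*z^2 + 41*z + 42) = z/(z + 7)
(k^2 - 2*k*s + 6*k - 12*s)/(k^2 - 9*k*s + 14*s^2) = (-k - 6)/(-k + 7*s)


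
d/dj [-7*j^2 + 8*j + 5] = 8 - 14*j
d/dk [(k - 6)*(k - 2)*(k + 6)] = 3*k^2 - 4*k - 36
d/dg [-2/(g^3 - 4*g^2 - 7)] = 2*g*(3*g - 8)/(-g^3 + 4*g^2 + 7)^2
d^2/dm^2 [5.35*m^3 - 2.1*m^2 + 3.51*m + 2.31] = 32.1*m - 4.2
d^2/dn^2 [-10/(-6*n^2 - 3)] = 40*(6*n^2 - 1)/(3*(2*n^2 + 1)^3)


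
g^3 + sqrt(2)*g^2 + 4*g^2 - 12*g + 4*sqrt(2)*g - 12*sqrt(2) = (g - 2)*(g + 6)*(g + sqrt(2))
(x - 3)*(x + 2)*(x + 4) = x^3 + 3*x^2 - 10*x - 24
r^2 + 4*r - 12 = (r - 2)*(r + 6)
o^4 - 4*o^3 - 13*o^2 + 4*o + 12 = (o - 6)*(o - 1)*(o + 1)*(o + 2)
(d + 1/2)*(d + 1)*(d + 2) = d^3 + 7*d^2/2 + 7*d/2 + 1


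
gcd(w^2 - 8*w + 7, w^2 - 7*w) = w - 7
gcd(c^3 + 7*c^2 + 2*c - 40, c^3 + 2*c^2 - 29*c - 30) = 1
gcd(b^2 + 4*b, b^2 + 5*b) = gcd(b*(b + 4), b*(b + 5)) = b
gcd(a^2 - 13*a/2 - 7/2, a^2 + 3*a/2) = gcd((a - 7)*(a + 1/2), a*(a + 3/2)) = 1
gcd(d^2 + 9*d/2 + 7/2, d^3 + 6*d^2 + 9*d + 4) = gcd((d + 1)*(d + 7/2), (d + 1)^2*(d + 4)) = d + 1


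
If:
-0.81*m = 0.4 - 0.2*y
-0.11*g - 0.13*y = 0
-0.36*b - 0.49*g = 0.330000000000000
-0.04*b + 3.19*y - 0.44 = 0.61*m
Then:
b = -0.86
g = -0.04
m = -0.49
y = 0.03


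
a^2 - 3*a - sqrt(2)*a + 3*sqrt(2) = (a - 3)*(a - sqrt(2))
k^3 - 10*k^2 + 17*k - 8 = (k - 8)*(k - 1)^2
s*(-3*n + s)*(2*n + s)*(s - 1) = -6*n^2*s^2 + 6*n^2*s - n*s^3 + n*s^2 + s^4 - s^3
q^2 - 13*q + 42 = (q - 7)*(q - 6)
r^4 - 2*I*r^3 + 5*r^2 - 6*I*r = r*(r - 3*I)*(r - I)*(r + 2*I)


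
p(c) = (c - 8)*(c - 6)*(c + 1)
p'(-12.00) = 778.00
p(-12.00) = -3960.00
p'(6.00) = -14.00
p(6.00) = 0.00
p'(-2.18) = 104.94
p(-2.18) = -98.26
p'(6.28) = -10.96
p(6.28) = -3.51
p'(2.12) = -7.64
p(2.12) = 71.18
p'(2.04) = -6.56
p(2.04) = 71.75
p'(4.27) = -22.32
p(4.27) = 34.01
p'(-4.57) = 215.47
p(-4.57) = -474.33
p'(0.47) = 22.44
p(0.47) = 61.21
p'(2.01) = -6.14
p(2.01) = 71.94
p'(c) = (c - 8)*(c - 6) + (c - 8)*(c + 1) + (c - 6)*(c + 1) = 3*c^2 - 26*c + 34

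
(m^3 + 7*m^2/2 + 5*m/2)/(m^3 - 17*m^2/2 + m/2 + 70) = m*(m + 1)/(m^2 - 11*m + 28)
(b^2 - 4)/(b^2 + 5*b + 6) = (b - 2)/(b + 3)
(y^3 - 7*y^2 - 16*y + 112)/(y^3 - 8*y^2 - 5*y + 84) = (y + 4)/(y + 3)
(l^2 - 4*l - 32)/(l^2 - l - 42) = (-l^2 + 4*l + 32)/(-l^2 + l + 42)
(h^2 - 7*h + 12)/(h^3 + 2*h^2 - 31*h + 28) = (h - 3)/(h^2 + 6*h - 7)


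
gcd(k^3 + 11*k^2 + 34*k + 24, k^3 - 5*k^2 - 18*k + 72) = k + 4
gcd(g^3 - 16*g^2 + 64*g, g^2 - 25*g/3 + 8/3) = g - 8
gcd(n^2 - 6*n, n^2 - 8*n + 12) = n - 6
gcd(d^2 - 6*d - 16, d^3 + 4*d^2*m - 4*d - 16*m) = d + 2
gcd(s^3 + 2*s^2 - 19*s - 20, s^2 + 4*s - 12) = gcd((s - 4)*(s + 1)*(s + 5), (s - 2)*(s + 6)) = 1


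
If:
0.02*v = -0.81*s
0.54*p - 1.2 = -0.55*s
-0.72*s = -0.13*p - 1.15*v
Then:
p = 2.22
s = 0.01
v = -0.25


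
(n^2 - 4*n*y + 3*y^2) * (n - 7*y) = n^3 - 11*n^2*y + 31*n*y^2 - 21*y^3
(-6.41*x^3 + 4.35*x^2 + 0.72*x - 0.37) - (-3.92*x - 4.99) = -6.41*x^3 + 4.35*x^2 + 4.64*x + 4.62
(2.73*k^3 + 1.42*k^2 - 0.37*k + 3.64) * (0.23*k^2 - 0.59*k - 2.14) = 0.6279*k^5 - 1.2841*k^4 - 6.7651*k^3 - 1.9833*k^2 - 1.3558*k - 7.7896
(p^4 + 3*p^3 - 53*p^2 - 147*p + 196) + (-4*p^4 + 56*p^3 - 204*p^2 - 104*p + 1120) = -3*p^4 + 59*p^3 - 257*p^2 - 251*p + 1316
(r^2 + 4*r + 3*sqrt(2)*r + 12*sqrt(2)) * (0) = 0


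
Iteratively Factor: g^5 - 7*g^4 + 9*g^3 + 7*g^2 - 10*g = (g - 1)*(g^4 - 6*g^3 + 3*g^2 + 10*g) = g*(g - 1)*(g^3 - 6*g^2 + 3*g + 10) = g*(g - 2)*(g - 1)*(g^2 - 4*g - 5) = g*(g - 2)*(g - 1)*(g + 1)*(g - 5)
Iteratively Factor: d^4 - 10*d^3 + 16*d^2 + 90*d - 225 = (d - 5)*(d^3 - 5*d^2 - 9*d + 45) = (d - 5)*(d + 3)*(d^2 - 8*d + 15) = (d - 5)^2*(d + 3)*(d - 3)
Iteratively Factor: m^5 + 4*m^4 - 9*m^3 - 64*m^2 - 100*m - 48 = (m + 2)*(m^4 + 2*m^3 - 13*m^2 - 38*m - 24) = (m + 1)*(m + 2)*(m^3 + m^2 - 14*m - 24) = (m - 4)*(m + 1)*(m + 2)*(m^2 + 5*m + 6) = (m - 4)*(m + 1)*(m + 2)^2*(m + 3)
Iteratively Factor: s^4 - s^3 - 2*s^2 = (s - 2)*(s^3 + s^2) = s*(s - 2)*(s^2 + s) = s^2*(s - 2)*(s + 1)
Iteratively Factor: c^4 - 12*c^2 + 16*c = (c)*(c^3 - 12*c + 16) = c*(c - 2)*(c^2 + 2*c - 8) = c*(c - 2)*(c + 4)*(c - 2)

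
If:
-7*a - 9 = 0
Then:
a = -9/7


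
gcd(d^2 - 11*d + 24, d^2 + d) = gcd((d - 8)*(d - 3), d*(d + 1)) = 1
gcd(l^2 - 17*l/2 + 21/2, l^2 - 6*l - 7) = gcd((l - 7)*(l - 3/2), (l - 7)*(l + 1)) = l - 7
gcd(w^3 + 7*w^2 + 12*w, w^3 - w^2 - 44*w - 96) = w^2 + 7*w + 12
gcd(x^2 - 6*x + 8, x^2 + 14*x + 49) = 1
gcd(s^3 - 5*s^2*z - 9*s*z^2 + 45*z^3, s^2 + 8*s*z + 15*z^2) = s + 3*z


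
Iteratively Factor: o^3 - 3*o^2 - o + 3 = (o - 1)*(o^2 - 2*o - 3) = (o - 3)*(o - 1)*(o + 1)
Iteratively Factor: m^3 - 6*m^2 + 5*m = (m - 5)*(m^2 - m) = (m - 5)*(m - 1)*(m)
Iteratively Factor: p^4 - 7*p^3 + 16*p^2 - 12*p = (p)*(p^3 - 7*p^2 + 16*p - 12) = p*(p - 2)*(p^2 - 5*p + 6) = p*(p - 3)*(p - 2)*(p - 2)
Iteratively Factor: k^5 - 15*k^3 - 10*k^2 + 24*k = (k)*(k^4 - 15*k^2 - 10*k + 24) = k*(k + 3)*(k^3 - 3*k^2 - 6*k + 8) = k*(k - 4)*(k + 3)*(k^2 + k - 2) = k*(k - 4)*(k - 1)*(k + 3)*(k + 2)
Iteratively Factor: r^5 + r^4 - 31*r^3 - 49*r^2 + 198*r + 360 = (r - 3)*(r^4 + 4*r^3 - 19*r^2 - 106*r - 120) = (r - 3)*(r + 2)*(r^3 + 2*r^2 - 23*r - 60) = (r - 3)*(r + 2)*(r + 4)*(r^2 - 2*r - 15) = (r - 5)*(r - 3)*(r + 2)*(r + 4)*(r + 3)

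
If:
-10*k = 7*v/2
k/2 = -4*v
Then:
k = 0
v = 0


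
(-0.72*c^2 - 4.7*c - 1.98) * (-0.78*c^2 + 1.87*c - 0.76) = 0.5616*c^4 + 2.3196*c^3 - 6.6974*c^2 - 0.1306*c + 1.5048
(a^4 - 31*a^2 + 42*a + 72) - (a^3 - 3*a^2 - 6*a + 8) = a^4 - a^3 - 28*a^2 + 48*a + 64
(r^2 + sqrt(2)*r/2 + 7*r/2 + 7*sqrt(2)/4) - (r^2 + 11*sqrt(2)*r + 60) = -21*sqrt(2)*r/2 + 7*r/2 - 60 + 7*sqrt(2)/4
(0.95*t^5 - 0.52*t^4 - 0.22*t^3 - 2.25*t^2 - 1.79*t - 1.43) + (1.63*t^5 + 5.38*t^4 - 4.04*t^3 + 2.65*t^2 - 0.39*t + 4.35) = 2.58*t^5 + 4.86*t^4 - 4.26*t^3 + 0.4*t^2 - 2.18*t + 2.92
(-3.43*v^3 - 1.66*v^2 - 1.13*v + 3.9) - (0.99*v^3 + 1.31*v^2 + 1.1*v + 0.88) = -4.42*v^3 - 2.97*v^2 - 2.23*v + 3.02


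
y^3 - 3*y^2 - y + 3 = (y - 3)*(y - 1)*(y + 1)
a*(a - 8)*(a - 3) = a^3 - 11*a^2 + 24*a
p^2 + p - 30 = (p - 5)*(p + 6)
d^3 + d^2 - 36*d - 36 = (d - 6)*(d + 1)*(d + 6)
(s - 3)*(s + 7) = s^2 + 4*s - 21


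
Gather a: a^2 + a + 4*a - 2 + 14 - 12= a^2 + 5*a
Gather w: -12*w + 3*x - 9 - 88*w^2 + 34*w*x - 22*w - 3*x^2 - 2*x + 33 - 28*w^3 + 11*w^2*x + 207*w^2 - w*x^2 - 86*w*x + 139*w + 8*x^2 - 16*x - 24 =-28*w^3 + w^2*(11*x + 119) + w*(-x^2 - 52*x + 105) + 5*x^2 - 15*x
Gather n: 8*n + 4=8*n + 4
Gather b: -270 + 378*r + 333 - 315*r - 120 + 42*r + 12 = 105*r - 45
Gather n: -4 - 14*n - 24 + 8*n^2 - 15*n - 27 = 8*n^2 - 29*n - 55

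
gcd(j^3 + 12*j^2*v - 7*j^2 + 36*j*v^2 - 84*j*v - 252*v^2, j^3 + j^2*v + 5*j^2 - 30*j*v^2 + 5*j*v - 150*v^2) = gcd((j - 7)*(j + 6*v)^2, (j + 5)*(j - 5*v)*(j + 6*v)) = j + 6*v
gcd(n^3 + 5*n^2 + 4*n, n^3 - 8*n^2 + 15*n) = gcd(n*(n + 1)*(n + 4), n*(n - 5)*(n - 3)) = n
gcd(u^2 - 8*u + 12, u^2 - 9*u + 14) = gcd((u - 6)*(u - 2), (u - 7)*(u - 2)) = u - 2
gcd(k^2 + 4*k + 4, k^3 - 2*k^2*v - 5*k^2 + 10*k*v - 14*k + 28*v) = k + 2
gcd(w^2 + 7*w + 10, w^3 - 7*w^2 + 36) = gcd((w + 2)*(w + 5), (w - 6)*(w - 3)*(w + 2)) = w + 2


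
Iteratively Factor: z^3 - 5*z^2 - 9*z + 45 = (z - 3)*(z^2 - 2*z - 15) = (z - 3)*(z + 3)*(z - 5)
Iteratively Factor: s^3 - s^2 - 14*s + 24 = (s - 2)*(s^2 + s - 12) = (s - 3)*(s - 2)*(s + 4)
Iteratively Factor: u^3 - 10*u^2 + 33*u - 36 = (u - 4)*(u^2 - 6*u + 9) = (u - 4)*(u - 3)*(u - 3)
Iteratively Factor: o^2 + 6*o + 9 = (o + 3)*(o + 3)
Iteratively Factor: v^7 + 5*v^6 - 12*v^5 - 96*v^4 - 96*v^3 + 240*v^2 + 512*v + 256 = (v + 2)*(v^6 + 3*v^5 - 18*v^4 - 60*v^3 + 24*v^2 + 192*v + 128) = (v + 1)*(v + 2)*(v^5 + 2*v^4 - 20*v^3 - 40*v^2 + 64*v + 128) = (v + 1)*(v + 2)*(v + 4)*(v^4 - 2*v^3 - 12*v^2 + 8*v + 32) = (v + 1)*(v + 2)^2*(v + 4)*(v^3 - 4*v^2 - 4*v + 16) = (v + 1)*(v + 2)^3*(v + 4)*(v^2 - 6*v + 8) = (v - 2)*(v + 1)*(v + 2)^3*(v + 4)*(v - 4)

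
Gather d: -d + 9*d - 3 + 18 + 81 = 8*d + 96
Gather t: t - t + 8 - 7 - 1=0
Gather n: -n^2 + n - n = -n^2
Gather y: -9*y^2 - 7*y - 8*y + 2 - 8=-9*y^2 - 15*y - 6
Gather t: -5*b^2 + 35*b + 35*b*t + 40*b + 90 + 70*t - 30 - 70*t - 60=-5*b^2 + 35*b*t + 75*b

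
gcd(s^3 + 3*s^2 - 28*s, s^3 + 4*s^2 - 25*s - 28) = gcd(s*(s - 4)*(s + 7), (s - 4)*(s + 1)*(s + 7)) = s^2 + 3*s - 28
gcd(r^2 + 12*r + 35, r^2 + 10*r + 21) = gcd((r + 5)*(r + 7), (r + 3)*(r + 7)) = r + 7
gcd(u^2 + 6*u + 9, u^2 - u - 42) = 1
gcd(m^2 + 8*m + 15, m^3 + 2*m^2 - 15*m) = m + 5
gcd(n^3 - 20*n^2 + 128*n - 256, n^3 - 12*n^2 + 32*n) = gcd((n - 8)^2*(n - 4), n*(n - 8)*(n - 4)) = n^2 - 12*n + 32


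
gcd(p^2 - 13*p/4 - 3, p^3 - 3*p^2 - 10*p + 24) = p - 4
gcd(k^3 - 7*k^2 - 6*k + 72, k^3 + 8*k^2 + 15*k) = k + 3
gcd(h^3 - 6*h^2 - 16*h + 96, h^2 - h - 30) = h - 6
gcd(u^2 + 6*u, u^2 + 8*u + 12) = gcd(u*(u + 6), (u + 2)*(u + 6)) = u + 6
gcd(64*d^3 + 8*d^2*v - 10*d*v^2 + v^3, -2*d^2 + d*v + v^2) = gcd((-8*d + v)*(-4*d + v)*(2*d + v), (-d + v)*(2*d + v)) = 2*d + v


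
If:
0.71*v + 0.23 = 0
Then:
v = -0.32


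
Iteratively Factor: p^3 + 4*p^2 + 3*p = (p + 1)*(p^2 + 3*p) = (p + 1)*(p + 3)*(p)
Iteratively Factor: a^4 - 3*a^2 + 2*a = (a - 1)*(a^3 + a^2 - 2*a) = (a - 1)*(a + 2)*(a^2 - a) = (a - 1)^2*(a + 2)*(a)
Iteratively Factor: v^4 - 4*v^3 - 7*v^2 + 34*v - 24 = (v - 4)*(v^3 - 7*v + 6) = (v - 4)*(v - 2)*(v^2 + 2*v - 3) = (v - 4)*(v - 2)*(v - 1)*(v + 3)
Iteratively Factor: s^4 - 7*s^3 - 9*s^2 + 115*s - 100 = (s + 4)*(s^3 - 11*s^2 + 35*s - 25) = (s - 5)*(s + 4)*(s^2 - 6*s + 5) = (s - 5)*(s - 1)*(s + 4)*(s - 5)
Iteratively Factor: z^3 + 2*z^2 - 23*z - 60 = (z + 4)*(z^2 - 2*z - 15) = (z + 3)*(z + 4)*(z - 5)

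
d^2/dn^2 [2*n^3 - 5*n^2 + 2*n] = 12*n - 10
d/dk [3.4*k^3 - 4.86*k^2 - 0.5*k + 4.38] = 10.2*k^2 - 9.72*k - 0.5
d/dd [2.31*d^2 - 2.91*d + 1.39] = 4.62*d - 2.91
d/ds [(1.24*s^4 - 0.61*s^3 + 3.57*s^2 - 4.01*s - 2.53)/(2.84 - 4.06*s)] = (-15.1032*s^4 + 19.0396*s^3 - 19.6914*s^2 + 20.2776*s - 21.6602)/(16.4836*s^2 - 23.0608*s + 8.0656)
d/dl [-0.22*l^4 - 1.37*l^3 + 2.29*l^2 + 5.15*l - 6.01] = -0.88*l^3 - 4.11*l^2 + 4.58*l + 5.15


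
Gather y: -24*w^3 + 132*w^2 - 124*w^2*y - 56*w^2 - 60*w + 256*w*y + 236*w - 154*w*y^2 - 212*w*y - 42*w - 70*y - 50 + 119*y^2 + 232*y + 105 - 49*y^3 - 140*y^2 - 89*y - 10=-24*w^3 + 76*w^2 + 134*w - 49*y^3 + y^2*(-154*w - 21) + y*(-124*w^2 + 44*w + 73) + 45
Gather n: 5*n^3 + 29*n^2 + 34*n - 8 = 5*n^3 + 29*n^2 + 34*n - 8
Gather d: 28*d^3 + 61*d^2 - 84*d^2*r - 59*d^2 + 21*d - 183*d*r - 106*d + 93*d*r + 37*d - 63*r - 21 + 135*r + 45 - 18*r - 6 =28*d^3 + d^2*(2 - 84*r) + d*(-90*r - 48) + 54*r + 18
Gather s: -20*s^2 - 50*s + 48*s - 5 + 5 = -20*s^2 - 2*s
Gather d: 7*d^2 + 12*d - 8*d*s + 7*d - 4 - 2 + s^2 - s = 7*d^2 + d*(19 - 8*s) + s^2 - s - 6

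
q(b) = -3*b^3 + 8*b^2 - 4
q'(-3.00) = -129.00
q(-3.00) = 149.00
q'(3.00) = -33.00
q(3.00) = -13.00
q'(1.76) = 0.28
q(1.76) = 4.43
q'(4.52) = -111.55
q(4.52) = -117.59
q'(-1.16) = -30.67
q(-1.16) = 11.45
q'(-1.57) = -47.30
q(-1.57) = 27.33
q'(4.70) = -123.61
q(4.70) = -138.75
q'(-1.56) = -46.86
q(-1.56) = 26.86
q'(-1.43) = -41.28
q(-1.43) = 21.13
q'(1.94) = -2.83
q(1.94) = 4.20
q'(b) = -9*b^2 + 16*b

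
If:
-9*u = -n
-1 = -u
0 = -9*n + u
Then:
No Solution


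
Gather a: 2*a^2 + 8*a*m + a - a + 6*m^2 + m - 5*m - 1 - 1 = 2*a^2 + 8*a*m + 6*m^2 - 4*m - 2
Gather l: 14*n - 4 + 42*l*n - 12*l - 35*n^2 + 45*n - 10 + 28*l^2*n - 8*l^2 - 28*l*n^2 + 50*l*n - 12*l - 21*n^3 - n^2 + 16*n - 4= l^2*(28*n - 8) + l*(-28*n^2 + 92*n - 24) - 21*n^3 - 36*n^2 + 75*n - 18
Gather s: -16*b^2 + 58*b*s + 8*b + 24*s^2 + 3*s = -16*b^2 + 8*b + 24*s^2 + s*(58*b + 3)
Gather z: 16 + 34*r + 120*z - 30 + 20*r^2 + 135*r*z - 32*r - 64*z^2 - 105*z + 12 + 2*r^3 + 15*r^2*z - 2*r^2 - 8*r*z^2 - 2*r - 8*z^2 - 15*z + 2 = 2*r^3 + 18*r^2 + z^2*(-8*r - 72) + z*(15*r^2 + 135*r)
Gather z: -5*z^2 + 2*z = -5*z^2 + 2*z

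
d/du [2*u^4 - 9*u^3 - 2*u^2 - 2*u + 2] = 8*u^3 - 27*u^2 - 4*u - 2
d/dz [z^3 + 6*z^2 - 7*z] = 3*z^2 + 12*z - 7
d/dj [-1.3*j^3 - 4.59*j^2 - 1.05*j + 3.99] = -3.9*j^2 - 9.18*j - 1.05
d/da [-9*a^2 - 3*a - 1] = -18*a - 3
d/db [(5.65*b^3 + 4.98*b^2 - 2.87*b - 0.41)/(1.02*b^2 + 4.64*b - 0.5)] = (5.763*b^4 + 52.432*b^3 + 17.5596*b^2 - 4.1436*b + 3.3374)/(1.0404*b^4 + 9.4656*b^3 + 20.5096*b^2 - 4.64*b + 0.25)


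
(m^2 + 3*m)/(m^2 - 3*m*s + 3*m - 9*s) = m/(m - 3*s)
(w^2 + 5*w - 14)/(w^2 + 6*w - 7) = (w - 2)/(w - 1)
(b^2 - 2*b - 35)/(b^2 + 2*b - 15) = (b - 7)/(b - 3)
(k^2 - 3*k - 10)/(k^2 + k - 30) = (k + 2)/(k + 6)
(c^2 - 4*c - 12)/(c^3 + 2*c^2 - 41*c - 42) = (c + 2)/(c^2 + 8*c + 7)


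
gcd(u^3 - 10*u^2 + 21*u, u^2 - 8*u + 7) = u - 7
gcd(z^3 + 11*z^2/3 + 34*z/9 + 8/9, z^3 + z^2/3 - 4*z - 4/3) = z^2 + 7*z/3 + 2/3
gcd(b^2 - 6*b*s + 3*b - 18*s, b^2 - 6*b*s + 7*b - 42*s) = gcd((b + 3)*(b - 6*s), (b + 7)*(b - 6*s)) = -b + 6*s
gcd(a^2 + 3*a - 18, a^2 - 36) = a + 6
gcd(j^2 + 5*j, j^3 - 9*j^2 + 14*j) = j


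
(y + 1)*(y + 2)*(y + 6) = y^3 + 9*y^2 + 20*y + 12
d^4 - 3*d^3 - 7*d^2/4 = d^2*(d - 7/2)*(d + 1/2)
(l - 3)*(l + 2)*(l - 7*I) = l^3 - l^2 - 7*I*l^2 - 6*l + 7*I*l + 42*I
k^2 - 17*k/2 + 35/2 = (k - 5)*(k - 7/2)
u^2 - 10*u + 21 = (u - 7)*(u - 3)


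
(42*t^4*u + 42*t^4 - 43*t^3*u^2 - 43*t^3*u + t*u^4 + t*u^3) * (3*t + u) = 126*t^5*u + 126*t^5 - 87*t^4*u^2 - 87*t^4*u - 43*t^3*u^3 - 43*t^3*u^2 + 3*t^2*u^4 + 3*t^2*u^3 + t*u^5 + t*u^4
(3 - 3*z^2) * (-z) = 3*z^3 - 3*z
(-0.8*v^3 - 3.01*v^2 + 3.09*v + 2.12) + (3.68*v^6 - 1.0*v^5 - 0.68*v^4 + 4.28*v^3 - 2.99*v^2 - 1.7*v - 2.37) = 3.68*v^6 - 1.0*v^5 - 0.68*v^4 + 3.48*v^3 - 6.0*v^2 + 1.39*v - 0.25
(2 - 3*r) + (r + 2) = 4 - 2*r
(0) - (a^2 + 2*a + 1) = -a^2 - 2*a - 1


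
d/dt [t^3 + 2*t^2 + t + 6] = 3*t^2 + 4*t + 1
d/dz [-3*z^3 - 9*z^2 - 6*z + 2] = -9*z^2 - 18*z - 6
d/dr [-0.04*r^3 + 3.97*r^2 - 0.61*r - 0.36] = -0.12*r^2 + 7.94*r - 0.61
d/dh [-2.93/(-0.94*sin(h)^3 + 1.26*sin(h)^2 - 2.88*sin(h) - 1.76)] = (-8.2626*sin(h)^2 + 7.3836*sin(h) - 8.4384)*cos(h)/(0.94*sin(h)^3 - 1.26*sin(h)^2 + 2.88*sin(h) + 1.76)^2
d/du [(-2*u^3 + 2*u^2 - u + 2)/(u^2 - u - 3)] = (-2*u^4 + 4*u^3 + 17*u^2 - 16*u + 5)/(u^4 - 2*u^3 - 5*u^2 + 6*u + 9)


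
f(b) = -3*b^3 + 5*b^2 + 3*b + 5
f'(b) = -9*b^2 + 10*b + 3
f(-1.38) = 18.27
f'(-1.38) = -27.94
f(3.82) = -77.81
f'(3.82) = -90.13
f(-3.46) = 178.74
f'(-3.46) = -139.34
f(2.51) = -3.41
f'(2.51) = -28.60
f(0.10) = 5.35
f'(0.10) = 3.91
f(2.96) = -20.12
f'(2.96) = -46.25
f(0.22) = 5.87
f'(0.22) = 4.76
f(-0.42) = 4.84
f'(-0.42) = -2.79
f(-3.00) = 122.00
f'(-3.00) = -108.00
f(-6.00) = 815.00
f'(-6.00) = -381.00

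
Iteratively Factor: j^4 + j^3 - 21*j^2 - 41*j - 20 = (j + 4)*(j^3 - 3*j^2 - 9*j - 5) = (j + 1)*(j + 4)*(j^2 - 4*j - 5) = (j - 5)*(j + 1)*(j + 4)*(j + 1)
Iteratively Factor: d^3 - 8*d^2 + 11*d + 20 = (d - 5)*(d^2 - 3*d - 4) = (d - 5)*(d - 4)*(d + 1)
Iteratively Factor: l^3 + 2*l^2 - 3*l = (l)*(l^2 + 2*l - 3) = l*(l - 1)*(l + 3)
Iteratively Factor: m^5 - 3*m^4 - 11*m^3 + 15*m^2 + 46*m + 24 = (m - 3)*(m^4 - 11*m^2 - 18*m - 8) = (m - 3)*(m + 1)*(m^3 - m^2 - 10*m - 8) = (m - 3)*(m + 1)^2*(m^2 - 2*m - 8) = (m - 3)*(m + 1)^2*(m + 2)*(m - 4)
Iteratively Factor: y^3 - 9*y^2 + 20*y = (y - 4)*(y^2 - 5*y) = y*(y - 4)*(y - 5)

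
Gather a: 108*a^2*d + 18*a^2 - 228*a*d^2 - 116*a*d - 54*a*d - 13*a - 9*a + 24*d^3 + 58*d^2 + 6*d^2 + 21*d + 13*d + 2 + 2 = a^2*(108*d + 18) + a*(-228*d^2 - 170*d - 22) + 24*d^3 + 64*d^2 + 34*d + 4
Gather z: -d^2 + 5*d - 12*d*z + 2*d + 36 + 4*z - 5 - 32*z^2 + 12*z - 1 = -d^2 + 7*d - 32*z^2 + z*(16 - 12*d) + 30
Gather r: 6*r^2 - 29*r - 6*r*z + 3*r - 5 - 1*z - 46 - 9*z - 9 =6*r^2 + r*(-6*z - 26) - 10*z - 60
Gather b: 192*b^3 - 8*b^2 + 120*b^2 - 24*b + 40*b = 192*b^3 + 112*b^2 + 16*b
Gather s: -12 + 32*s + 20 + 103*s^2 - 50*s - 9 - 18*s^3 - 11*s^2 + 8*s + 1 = -18*s^3 + 92*s^2 - 10*s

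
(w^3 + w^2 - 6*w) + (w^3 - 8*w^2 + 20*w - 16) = 2*w^3 - 7*w^2 + 14*w - 16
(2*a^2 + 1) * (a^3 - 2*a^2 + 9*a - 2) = 2*a^5 - 4*a^4 + 19*a^3 - 6*a^2 + 9*a - 2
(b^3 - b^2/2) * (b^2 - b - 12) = b^5 - 3*b^4/2 - 23*b^3/2 + 6*b^2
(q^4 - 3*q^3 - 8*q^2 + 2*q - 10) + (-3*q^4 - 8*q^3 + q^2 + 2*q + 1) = -2*q^4 - 11*q^3 - 7*q^2 + 4*q - 9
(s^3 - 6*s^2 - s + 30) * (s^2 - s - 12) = s^5 - 7*s^4 - 7*s^3 + 103*s^2 - 18*s - 360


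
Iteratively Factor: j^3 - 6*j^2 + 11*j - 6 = (j - 3)*(j^2 - 3*j + 2) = (j - 3)*(j - 2)*(j - 1)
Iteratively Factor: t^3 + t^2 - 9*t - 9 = (t + 1)*(t^2 - 9) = (t + 1)*(t + 3)*(t - 3)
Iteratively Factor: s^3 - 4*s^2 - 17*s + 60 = (s + 4)*(s^2 - 8*s + 15) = (s - 5)*(s + 4)*(s - 3)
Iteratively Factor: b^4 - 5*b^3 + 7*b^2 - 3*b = (b - 3)*(b^3 - 2*b^2 + b) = (b - 3)*(b - 1)*(b^2 - b) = (b - 3)*(b - 1)^2*(b)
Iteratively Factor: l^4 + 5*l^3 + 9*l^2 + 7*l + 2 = (l + 1)*(l^3 + 4*l^2 + 5*l + 2) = (l + 1)^2*(l^2 + 3*l + 2) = (l + 1)^2*(l + 2)*(l + 1)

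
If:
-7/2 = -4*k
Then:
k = 7/8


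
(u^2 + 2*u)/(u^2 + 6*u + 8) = u/(u + 4)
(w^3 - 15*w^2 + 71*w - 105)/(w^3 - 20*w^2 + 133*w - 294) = (w^2 - 8*w + 15)/(w^2 - 13*w + 42)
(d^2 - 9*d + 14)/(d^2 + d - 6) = (d - 7)/(d + 3)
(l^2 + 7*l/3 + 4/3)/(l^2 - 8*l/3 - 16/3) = (l + 1)/(l - 4)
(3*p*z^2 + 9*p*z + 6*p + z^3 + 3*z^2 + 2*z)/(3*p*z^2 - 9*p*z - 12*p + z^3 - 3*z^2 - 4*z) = (z + 2)/(z - 4)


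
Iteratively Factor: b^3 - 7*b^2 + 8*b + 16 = (b + 1)*(b^2 - 8*b + 16) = (b - 4)*(b + 1)*(b - 4)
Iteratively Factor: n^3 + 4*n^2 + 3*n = (n + 3)*(n^2 + n) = n*(n + 3)*(n + 1)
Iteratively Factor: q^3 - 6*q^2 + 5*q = (q)*(q^2 - 6*q + 5) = q*(q - 1)*(q - 5)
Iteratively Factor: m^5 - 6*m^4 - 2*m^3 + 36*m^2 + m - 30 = (m + 1)*(m^4 - 7*m^3 + 5*m^2 + 31*m - 30) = (m - 5)*(m + 1)*(m^3 - 2*m^2 - 5*m + 6) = (m - 5)*(m + 1)*(m + 2)*(m^2 - 4*m + 3) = (m - 5)*(m - 1)*(m + 1)*(m + 2)*(m - 3)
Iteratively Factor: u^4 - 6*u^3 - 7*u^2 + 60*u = (u - 5)*(u^3 - u^2 - 12*u) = u*(u - 5)*(u^2 - u - 12) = u*(u - 5)*(u + 3)*(u - 4)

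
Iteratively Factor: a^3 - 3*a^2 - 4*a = (a - 4)*(a^2 + a) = a*(a - 4)*(a + 1)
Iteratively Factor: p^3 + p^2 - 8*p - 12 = (p + 2)*(p^2 - p - 6) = (p - 3)*(p + 2)*(p + 2)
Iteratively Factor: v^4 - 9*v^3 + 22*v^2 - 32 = (v - 4)*(v^3 - 5*v^2 + 2*v + 8) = (v - 4)*(v - 2)*(v^2 - 3*v - 4) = (v - 4)^2*(v - 2)*(v + 1)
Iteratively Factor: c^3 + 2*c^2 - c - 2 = (c + 2)*(c^2 - 1) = (c - 1)*(c + 2)*(c + 1)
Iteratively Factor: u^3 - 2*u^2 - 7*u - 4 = (u - 4)*(u^2 + 2*u + 1) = (u - 4)*(u + 1)*(u + 1)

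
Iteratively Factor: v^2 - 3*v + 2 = (v - 1)*(v - 2)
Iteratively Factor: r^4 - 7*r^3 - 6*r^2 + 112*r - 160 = (r - 4)*(r^3 - 3*r^2 - 18*r + 40) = (r - 4)*(r - 2)*(r^2 - r - 20) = (r - 5)*(r - 4)*(r - 2)*(r + 4)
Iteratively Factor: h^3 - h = (h + 1)*(h^2 - h) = h*(h + 1)*(h - 1)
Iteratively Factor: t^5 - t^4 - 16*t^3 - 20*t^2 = (t)*(t^4 - t^3 - 16*t^2 - 20*t) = t*(t + 2)*(t^3 - 3*t^2 - 10*t) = t^2*(t + 2)*(t^2 - 3*t - 10) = t^2*(t + 2)^2*(t - 5)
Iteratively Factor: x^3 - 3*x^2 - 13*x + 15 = (x - 5)*(x^2 + 2*x - 3) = (x - 5)*(x - 1)*(x + 3)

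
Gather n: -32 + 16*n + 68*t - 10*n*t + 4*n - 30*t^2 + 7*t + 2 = n*(20 - 10*t) - 30*t^2 + 75*t - 30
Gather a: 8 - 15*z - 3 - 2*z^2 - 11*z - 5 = -2*z^2 - 26*z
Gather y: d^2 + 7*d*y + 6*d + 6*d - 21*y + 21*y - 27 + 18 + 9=d^2 + 7*d*y + 12*d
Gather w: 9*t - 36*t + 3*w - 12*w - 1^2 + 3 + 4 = -27*t - 9*w + 6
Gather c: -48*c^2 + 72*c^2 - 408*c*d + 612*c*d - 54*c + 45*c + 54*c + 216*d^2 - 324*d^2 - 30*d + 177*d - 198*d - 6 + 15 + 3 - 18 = 24*c^2 + c*(204*d + 45) - 108*d^2 - 51*d - 6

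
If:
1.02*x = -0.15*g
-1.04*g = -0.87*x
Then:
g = 0.00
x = 0.00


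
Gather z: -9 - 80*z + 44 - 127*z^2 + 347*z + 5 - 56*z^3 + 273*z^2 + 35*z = -56*z^3 + 146*z^2 + 302*z + 40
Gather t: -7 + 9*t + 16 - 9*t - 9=0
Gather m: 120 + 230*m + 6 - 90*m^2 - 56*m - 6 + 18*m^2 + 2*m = -72*m^2 + 176*m + 120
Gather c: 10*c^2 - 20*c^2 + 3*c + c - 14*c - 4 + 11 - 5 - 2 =-10*c^2 - 10*c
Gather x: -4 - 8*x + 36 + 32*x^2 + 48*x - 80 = 32*x^2 + 40*x - 48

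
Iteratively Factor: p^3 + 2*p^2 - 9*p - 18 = (p + 3)*(p^2 - p - 6) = (p + 2)*(p + 3)*(p - 3)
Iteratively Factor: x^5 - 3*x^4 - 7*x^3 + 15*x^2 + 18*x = (x)*(x^4 - 3*x^3 - 7*x^2 + 15*x + 18) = x*(x + 2)*(x^3 - 5*x^2 + 3*x + 9) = x*(x - 3)*(x + 2)*(x^2 - 2*x - 3) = x*(x - 3)*(x + 1)*(x + 2)*(x - 3)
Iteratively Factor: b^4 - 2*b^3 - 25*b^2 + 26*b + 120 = (b - 5)*(b^3 + 3*b^2 - 10*b - 24) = (b - 5)*(b - 3)*(b^2 + 6*b + 8) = (b - 5)*(b - 3)*(b + 4)*(b + 2)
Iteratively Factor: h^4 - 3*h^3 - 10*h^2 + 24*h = (h - 2)*(h^3 - h^2 - 12*h) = (h - 4)*(h - 2)*(h^2 + 3*h) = h*(h - 4)*(h - 2)*(h + 3)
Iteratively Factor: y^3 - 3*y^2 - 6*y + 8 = (y - 1)*(y^2 - 2*y - 8) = (y - 4)*(y - 1)*(y + 2)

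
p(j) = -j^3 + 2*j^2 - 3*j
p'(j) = -3*j^2 + 4*j - 3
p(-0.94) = 5.42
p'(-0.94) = -9.41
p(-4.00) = 108.00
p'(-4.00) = -67.00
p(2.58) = -11.60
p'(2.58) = -12.65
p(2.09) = -6.66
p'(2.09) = -7.74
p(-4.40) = 137.10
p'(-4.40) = -78.68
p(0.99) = -1.98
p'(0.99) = -1.98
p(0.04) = -0.12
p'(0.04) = -2.84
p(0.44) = -1.02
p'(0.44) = -1.82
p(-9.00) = 918.00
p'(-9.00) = -282.00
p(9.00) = -594.00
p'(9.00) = -210.00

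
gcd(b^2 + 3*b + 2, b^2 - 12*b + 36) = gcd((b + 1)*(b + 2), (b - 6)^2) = 1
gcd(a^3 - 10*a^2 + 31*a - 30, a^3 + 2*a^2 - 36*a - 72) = 1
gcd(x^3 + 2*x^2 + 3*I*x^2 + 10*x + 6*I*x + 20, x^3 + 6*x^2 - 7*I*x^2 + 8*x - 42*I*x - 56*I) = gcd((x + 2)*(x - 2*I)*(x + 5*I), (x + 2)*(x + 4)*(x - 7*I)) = x + 2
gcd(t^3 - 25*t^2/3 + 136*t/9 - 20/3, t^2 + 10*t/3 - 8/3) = t - 2/3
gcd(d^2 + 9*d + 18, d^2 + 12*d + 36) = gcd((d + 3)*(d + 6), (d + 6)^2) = d + 6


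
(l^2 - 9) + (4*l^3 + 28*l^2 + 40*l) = 4*l^3 + 29*l^2 + 40*l - 9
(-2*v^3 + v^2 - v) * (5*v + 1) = -10*v^4 + 3*v^3 - 4*v^2 - v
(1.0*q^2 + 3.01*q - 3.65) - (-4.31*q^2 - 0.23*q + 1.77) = 5.31*q^2 + 3.24*q - 5.42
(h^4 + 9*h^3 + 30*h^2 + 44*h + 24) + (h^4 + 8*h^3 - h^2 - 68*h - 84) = 2*h^4 + 17*h^3 + 29*h^2 - 24*h - 60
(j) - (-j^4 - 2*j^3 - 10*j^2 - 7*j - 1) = j^4 + 2*j^3 + 10*j^2 + 8*j + 1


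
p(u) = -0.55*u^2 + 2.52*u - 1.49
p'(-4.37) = 7.33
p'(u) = 2.52 - 1.1*u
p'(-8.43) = 11.79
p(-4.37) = -23.01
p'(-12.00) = 15.72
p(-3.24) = -15.43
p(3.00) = 1.12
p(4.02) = -0.25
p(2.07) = 1.37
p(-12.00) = -110.93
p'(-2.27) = 5.02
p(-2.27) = -10.04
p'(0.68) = 1.77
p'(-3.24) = 6.08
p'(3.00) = -0.78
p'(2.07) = 0.24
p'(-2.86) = 5.67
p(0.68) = -0.03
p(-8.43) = -61.82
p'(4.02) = -1.90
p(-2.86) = -13.20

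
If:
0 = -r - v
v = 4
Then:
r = -4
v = 4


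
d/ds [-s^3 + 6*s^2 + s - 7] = -3*s^2 + 12*s + 1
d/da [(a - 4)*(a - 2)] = 2*a - 6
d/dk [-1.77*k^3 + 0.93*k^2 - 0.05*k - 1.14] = -5.31*k^2 + 1.86*k - 0.05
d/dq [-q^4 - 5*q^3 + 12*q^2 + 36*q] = -4*q^3 - 15*q^2 + 24*q + 36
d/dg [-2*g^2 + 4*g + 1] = 4 - 4*g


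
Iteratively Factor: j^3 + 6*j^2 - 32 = (j + 4)*(j^2 + 2*j - 8) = (j - 2)*(j + 4)*(j + 4)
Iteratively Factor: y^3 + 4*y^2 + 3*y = (y + 1)*(y^2 + 3*y) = (y + 1)*(y + 3)*(y)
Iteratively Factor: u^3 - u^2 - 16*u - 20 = (u + 2)*(u^2 - 3*u - 10) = (u + 2)^2*(u - 5)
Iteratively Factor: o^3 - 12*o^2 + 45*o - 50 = (o - 2)*(o^2 - 10*o + 25) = (o - 5)*(o - 2)*(o - 5)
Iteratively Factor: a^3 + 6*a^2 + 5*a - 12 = (a + 3)*(a^2 + 3*a - 4) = (a + 3)*(a + 4)*(a - 1)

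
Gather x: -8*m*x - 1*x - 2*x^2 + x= -8*m*x - 2*x^2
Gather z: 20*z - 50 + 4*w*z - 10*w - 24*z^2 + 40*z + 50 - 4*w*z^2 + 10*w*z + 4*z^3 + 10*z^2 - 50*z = -10*w + 4*z^3 + z^2*(-4*w - 14) + z*(14*w + 10)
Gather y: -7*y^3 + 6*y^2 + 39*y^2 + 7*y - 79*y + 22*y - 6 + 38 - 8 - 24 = -7*y^3 + 45*y^2 - 50*y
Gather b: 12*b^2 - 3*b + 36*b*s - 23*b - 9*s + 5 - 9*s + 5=12*b^2 + b*(36*s - 26) - 18*s + 10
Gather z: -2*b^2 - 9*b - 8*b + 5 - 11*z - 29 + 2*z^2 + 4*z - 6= -2*b^2 - 17*b + 2*z^2 - 7*z - 30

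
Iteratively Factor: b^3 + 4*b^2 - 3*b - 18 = (b + 3)*(b^2 + b - 6) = (b + 3)^2*(b - 2)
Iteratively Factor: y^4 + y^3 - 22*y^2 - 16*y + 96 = (y - 4)*(y^3 + 5*y^2 - 2*y - 24) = (y - 4)*(y - 2)*(y^2 + 7*y + 12) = (y - 4)*(y - 2)*(y + 4)*(y + 3)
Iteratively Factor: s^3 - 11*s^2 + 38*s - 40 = (s - 2)*(s^2 - 9*s + 20) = (s - 5)*(s - 2)*(s - 4)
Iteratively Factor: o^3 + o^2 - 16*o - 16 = (o + 1)*(o^2 - 16) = (o + 1)*(o + 4)*(o - 4)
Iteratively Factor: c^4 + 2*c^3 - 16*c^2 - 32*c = (c + 2)*(c^3 - 16*c) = c*(c + 2)*(c^2 - 16) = c*(c - 4)*(c + 2)*(c + 4)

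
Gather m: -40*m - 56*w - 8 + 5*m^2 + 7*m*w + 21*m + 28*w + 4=5*m^2 + m*(7*w - 19) - 28*w - 4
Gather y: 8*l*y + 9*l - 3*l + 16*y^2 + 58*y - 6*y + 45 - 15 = 6*l + 16*y^2 + y*(8*l + 52) + 30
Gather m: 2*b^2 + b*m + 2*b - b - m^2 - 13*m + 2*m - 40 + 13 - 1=2*b^2 + b - m^2 + m*(b - 11) - 28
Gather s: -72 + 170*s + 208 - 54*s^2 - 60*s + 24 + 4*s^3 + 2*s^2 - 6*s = 4*s^3 - 52*s^2 + 104*s + 160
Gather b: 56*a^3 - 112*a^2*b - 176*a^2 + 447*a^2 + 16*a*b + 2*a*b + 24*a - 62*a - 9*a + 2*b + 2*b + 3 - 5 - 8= 56*a^3 + 271*a^2 - 47*a + b*(-112*a^2 + 18*a + 4) - 10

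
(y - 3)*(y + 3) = y^2 - 9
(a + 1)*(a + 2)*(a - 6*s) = a^3 - 6*a^2*s + 3*a^2 - 18*a*s + 2*a - 12*s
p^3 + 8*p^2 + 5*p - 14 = (p - 1)*(p + 2)*(p + 7)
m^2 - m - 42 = (m - 7)*(m + 6)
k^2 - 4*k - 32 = (k - 8)*(k + 4)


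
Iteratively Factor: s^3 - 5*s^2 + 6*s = (s - 2)*(s^2 - 3*s) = s*(s - 2)*(s - 3)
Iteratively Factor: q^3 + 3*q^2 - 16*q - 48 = (q + 3)*(q^2 - 16) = (q - 4)*(q + 3)*(q + 4)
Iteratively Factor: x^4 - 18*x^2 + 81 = (x + 3)*(x^3 - 3*x^2 - 9*x + 27) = (x - 3)*(x + 3)*(x^2 - 9) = (x - 3)^2*(x + 3)*(x + 3)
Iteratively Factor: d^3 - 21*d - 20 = (d - 5)*(d^2 + 5*d + 4) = (d - 5)*(d + 1)*(d + 4)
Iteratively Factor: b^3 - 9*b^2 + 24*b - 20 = (b - 2)*(b^2 - 7*b + 10) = (b - 2)^2*(b - 5)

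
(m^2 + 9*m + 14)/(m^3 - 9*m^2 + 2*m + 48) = (m + 7)/(m^2 - 11*m + 24)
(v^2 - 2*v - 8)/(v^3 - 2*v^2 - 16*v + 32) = (v + 2)/(v^2 + 2*v - 8)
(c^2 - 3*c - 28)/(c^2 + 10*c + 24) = (c - 7)/(c + 6)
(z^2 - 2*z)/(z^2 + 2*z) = (z - 2)/(z + 2)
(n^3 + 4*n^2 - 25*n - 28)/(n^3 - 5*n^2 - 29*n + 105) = (n^3 + 4*n^2 - 25*n - 28)/(n^3 - 5*n^2 - 29*n + 105)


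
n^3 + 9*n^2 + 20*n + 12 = (n + 1)*(n + 2)*(n + 6)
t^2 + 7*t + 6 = (t + 1)*(t + 6)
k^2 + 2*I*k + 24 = (k - 4*I)*(k + 6*I)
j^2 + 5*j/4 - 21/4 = (j - 7/4)*(j + 3)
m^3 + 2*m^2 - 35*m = m*(m - 5)*(m + 7)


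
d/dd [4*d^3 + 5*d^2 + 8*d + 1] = 12*d^2 + 10*d + 8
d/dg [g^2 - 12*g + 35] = 2*g - 12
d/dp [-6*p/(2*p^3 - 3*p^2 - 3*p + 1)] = 6*(4*p^3 - 3*p^2 - 1)/(4*p^6 - 12*p^5 - 3*p^4 + 22*p^3 + 3*p^2 - 6*p + 1)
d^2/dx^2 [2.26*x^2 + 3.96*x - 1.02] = 4.52000000000000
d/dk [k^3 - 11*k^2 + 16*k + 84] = 3*k^2 - 22*k + 16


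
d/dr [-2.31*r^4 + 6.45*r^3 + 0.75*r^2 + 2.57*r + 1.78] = -9.24*r^3 + 19.35*r^2 + 1.5*r + 2.57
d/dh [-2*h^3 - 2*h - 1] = -6*h^2 - 2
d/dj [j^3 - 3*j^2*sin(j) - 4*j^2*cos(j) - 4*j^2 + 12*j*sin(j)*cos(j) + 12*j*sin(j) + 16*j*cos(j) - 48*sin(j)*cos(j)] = 4*j^2*sin(j) - 3*j^2*cos(j) + 3*j^2 - 22*j*sin(j) + 4*j*cos(j) + 12*j*cos(2*j) - 8*j + 12*sin(j) + 6*sin(2*j) + 16*cos(j) - 48*cos(2*j)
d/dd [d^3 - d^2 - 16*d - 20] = 3*d^2 - 2*d - 16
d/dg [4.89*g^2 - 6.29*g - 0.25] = 9.78*g - 6.29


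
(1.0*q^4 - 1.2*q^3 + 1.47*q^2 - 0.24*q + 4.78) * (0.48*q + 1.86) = 0.48*q^5 + 1.284*q^4 - 1.5264*q^3 + 2.619*q^2 + 1.848*q + 8.8908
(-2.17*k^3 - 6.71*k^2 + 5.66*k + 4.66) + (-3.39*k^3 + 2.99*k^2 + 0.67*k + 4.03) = -5.56*k^3 - 3.72*k^2 + 6.33*k + 8.69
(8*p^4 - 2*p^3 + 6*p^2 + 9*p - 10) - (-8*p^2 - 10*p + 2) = 8*p^4 - 2*p^3 + 14*p^2 + 19*p - 12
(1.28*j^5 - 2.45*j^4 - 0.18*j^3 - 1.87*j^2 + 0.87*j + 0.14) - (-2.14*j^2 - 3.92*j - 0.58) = 1.28*j^5 - 2.45*j^4 - 0.18*j^3 + 0.27*j^2 + 4.79*j + 0.72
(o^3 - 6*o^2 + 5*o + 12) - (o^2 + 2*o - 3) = o^3 - 7*o^2 + 3*o + 15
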